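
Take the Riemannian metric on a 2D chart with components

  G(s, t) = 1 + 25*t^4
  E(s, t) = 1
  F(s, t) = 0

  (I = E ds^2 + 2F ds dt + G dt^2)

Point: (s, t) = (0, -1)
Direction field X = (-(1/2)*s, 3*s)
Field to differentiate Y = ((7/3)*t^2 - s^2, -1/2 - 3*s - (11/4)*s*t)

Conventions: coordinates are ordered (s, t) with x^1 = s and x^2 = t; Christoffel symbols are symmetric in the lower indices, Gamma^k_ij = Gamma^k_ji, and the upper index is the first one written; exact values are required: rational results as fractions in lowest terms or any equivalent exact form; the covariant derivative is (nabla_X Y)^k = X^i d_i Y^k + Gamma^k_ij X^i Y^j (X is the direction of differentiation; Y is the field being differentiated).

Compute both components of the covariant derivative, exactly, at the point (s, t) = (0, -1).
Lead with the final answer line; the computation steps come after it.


Answer: (nabla_X Y)^s = 0, (nabla_X Y)^t = 0

E = 1, F = 0, G = 26 at the point
E_s = 0, E_t = 0, F_s = 0, F_t = 0, G_s = 0, G_t = -100
EG - F^2 = 26;  g^inv = (1/26) * [[26, 0], [0, 1]]
first-kind symbols [ij,l] = (1/2)(d_i g_jl + d_j g_il - d_l g_ij): [ss,s] = E_s/2 = 0, [ss,t] = F_s - E_t/2 = 0, [st,s] = E_t/2 = 0, [st,t] = G_s/2 = 0, [tt,s] = F_t - G_s/2 = 0, [tt,t] = G_t/2 = -50
Gamma^s_ij = (G*[ij,s] - F*[ij,t])/(EG - F^2), Gamma^t_ij = (E*[ij,t] - F*[ij,s])/(EG - F^2)
Gamma_sss = 0, Gamma_sst = 0, Gamma_stt = 0, Gamma_tss = 0, Gamma_tst = 0, Gamma_ttt = -25/13
X = (0, 0), Y = (7/3, -1/2) at the point


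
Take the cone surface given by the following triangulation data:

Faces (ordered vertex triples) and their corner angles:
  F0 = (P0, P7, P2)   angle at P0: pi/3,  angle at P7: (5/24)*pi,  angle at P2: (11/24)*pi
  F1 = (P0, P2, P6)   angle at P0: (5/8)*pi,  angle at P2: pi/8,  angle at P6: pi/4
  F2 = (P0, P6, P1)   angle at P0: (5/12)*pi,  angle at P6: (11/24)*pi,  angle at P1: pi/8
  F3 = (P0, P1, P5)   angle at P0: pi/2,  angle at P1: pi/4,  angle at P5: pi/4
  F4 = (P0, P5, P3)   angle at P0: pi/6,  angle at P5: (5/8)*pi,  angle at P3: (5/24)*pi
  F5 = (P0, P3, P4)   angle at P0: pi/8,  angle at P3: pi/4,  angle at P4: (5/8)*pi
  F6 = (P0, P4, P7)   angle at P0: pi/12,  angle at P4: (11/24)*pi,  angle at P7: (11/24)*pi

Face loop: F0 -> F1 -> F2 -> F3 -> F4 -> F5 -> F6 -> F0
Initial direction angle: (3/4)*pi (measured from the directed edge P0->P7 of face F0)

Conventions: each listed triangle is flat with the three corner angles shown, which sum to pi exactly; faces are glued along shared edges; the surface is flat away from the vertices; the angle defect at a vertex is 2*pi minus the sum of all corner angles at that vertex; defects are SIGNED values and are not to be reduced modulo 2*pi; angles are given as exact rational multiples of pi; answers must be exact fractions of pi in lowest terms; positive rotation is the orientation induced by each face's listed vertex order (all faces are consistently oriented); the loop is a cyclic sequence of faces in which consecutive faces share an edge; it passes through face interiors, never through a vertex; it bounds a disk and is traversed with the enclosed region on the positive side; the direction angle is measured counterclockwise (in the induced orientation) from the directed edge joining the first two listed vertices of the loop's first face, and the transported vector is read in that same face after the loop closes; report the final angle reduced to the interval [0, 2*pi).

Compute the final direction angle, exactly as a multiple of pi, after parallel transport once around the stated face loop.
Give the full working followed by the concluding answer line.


enclosed vertex P0: corner angles sum to (9/4)*pi, defect = 2*pi - (9/4)*pi = -pi/4
final direction = starting direction + enclosed defect total, reduced mod 2*pi (induced orientation)
final angle = (3/4)*pi - pi/4 = pi/2 (mod 2*pi)

Answer: final direction angle = pi/2


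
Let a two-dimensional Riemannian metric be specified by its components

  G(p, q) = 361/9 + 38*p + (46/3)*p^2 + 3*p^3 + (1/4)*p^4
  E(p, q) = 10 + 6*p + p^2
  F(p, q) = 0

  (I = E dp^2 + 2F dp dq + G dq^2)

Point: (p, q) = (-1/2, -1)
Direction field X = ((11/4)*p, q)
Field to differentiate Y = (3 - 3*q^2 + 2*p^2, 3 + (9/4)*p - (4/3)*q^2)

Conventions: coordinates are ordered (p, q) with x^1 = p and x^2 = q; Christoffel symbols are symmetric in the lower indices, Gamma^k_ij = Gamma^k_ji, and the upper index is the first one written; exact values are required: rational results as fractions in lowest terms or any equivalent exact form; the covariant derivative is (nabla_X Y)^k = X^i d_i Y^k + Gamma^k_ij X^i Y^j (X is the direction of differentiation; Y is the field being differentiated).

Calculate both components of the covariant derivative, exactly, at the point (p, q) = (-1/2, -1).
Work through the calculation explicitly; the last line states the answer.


E = 29/4, F = 0, G = 14161/576 at the point
E_p = 5, E_q = 0, F_p = 0, F_q = 0, G_p = 595/24, G_q = 0
EG - F^2 = 410669/2304;  g^inv = (2304/410669) * [[14161/576, 0], [0, 29/4]]
first-kind symbols [ij,l] = (1/2)(d_i g_jl + d_j g_il - d_l g_ij): [pp,p] = E_p/2 = 5/2, [pp,q] = F_p - E_q/2 = 0, [pq,p] = E_q/2 = 0, [pq,q] = G_p/2 = 595/48, [qq,p] = F_q - G_p/2 = -595/48, [qq,q] = G_q/2 = 0
Gamma^p_ij = (G*[ij,p] - F*[ij,q])/(EG - F^2), Gamma^q_ij = (E*[ij,q] - F*[ij,p])/(EG - F^2)
Gamma_ppp = 10/29, Gamma_ppq = 0, Gamma_pqq = -595/348, Gamma_qpp = 0, Gamma_qpq = 60/119, Gamma_qqq = 0
X = (-11/8, -1), Y = (1/2, 13/24) at the point

Answer: (nabla_X Y)^p = -21389/8352, (nabla_X Y)^q = -72977/11424


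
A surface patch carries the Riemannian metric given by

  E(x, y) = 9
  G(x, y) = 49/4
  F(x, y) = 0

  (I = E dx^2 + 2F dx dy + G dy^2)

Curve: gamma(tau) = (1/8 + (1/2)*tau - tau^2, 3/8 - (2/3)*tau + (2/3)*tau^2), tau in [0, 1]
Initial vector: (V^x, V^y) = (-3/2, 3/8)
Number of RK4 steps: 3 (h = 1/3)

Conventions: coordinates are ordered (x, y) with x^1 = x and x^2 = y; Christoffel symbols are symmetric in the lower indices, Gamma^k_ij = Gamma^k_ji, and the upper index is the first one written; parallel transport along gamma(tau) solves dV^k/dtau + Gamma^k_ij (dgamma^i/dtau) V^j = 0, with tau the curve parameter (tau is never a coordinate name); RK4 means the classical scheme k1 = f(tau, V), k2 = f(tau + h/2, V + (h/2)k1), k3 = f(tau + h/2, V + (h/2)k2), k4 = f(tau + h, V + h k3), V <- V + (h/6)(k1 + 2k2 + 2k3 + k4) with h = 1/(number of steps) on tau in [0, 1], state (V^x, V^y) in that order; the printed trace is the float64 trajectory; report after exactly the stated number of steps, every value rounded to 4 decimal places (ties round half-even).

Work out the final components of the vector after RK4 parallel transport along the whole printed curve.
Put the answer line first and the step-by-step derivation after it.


Answer: V^x = -1.5000, V^y = 0.3750

gamma'(tau) = (1/2 - 2*tau, -2/3 + (4/3)*tau); f(tau, V)^k = -Gamma^k_ij(gamma(tau)) gamma'^i(tau) V^j; h = 1/3; intermediate values shown to 6 dp
curve data and Christoffel symbols at the stage parameters:
  tau = 0.000000: gamma = (0.125000, 0.375000), gamma' = (0.500000, -0.666667); Gamma_xxx = 0.000000, Gamma_xxy = 0.000000, Gamma_xyy = 0.000000, Gamma_yxx = 0.000000, Gamma_yxy = 0.000000, Gamma_yyy = 0.000000
  tau = 0.166667: gamma = (0.180556, 0.282407), gamma' = (0.166667, -0.444444); Gamma_xxx = 0.000000, Gamma_xxy = 0.000000, Gamma_xyy = 0.000000, Gamma_yxx = 0.000000, Gamma_yxy = 0.000000, Gamma_yyy = 0.000000
  tau = 0.333333: gamma = (0.180556, 0.226852), gamma' = (-0.166667, -0.222222); Gamma_xxx = 0.000000, Gamma_xxy = 0.000000, Gamma_xyy = 0.000000, Gamma_yxx = 0.000000, Gamma_yxy = 0.000000, Gamma_yyy = 0.000000
  tau = 0.500000: gamma = (0.125000, 0.208333), gamma' = (-0.500000, 0.000000); Gamma_xxx = 0.000000, Gamma_xxy = 0.000000, Gamma_xyy = 0.000000, Gamma_yxx = 0.000000, Gamma_yxy = 0.000000, Gamma_yyy = 0.000000
  tau = 0.666667: gamma = (0.013889, 0.226852), gamma' = (-0.833333, 0.222222); Gamma_xxx = 0.000000, Gamma_xxy = 0.000000, Gamma_xyy = 0.000000, Gamma_yxx = 0.000000, Gamma_yxy = 0.000000, Gamma_yyy = 0.000000
  tau = 0.833333: gamma = (-0.152778, 0.282407), gamma' = (-1.166667, 0.444444); Gamma_xxx = 0.000000, Gamma_xxy = 0.000000, Gamma_xyy = 0.000000, Gamma_yxx = 0.000000, Gamma_yxy = 0.000000, Gamma_yyy = 0.000000
  tau = 1.000000: gamma = (-0.375000, 0.375000), gamma' = (-1.500000, 0.666667); Gamma_xxx = 0.000000, Gamma_xxy = 0.000000, Gamma_xyy = 0.000000, Gamma_yxx = 0.000000, Gamma_yxy = 0.000000, Gamma_yyy = 0.000000
step 0: V^x = -1.5000, V^y = 0.3750
step 1: k1 = (0.000000, 0.000000), k2 = (0.000000, 0.000000), k3 = (0.000000, 0.000000), k4 = (0.000000, 0.000000); V <- V + (h/6)(k1 + 2k2 + 2k3 + k4): V^x = -1.5000, V^y = 0.3750
step 2: k1 = (0.000000, 0.000000), k2 = (0.000000, 0.000000), k3 = (0.000000, 0.000000), k4 = (0.000000, 0.000000); V <- V + (h/6)(k1 + 2k2 + 2k3 + k4): V^x = -1.5000, V^y = 0.3750
step 3: k1 = (0.000000, 0.000000), k2 = (0.000000, 0.000000), k3 = (0.000000, 0.000000), k4 = (0.000000, 0.000000); V <- V + (h/6)(k1 + 2k2 + 2k3 + k4): V^x = -1.5000, V^y = 0.3750


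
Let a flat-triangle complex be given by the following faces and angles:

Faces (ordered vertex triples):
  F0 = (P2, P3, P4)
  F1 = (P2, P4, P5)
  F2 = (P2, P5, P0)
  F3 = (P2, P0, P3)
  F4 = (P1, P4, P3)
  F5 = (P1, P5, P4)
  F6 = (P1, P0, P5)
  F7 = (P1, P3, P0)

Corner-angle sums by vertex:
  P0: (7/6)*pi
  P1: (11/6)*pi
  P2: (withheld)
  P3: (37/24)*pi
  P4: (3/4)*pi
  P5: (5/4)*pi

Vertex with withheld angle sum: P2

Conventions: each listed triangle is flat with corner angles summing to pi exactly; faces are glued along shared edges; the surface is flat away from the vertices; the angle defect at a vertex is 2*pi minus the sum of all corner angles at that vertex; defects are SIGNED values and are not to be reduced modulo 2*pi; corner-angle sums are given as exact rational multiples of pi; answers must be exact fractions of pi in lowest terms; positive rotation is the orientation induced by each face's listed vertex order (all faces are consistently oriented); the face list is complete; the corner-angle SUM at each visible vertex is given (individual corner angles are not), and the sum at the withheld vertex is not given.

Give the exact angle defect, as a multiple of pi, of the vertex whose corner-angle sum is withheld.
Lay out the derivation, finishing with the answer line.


V = 6, E = 12, F = 8; chi = V - E + F = 2
Gauss-Bonnet: total defect = 2*pi*chi = 4*pi; visible defects sum to (83/24)*pi

Answer: defect(P2) = (13/24)*pi


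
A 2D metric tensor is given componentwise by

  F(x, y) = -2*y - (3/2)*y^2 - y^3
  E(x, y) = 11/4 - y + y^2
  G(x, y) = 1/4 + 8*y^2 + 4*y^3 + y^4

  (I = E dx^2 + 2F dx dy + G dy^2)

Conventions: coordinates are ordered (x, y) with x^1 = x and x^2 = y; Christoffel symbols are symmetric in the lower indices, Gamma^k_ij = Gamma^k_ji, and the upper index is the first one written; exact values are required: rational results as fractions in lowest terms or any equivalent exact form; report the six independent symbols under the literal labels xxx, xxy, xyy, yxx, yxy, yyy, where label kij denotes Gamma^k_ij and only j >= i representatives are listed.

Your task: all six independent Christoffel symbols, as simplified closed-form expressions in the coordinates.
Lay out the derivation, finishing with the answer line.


E = 11/4 - y + y^2; F = -2*y - (3/2)*y^2 - y^3; G = 1/4 + 8*y^2 + 4*y^3 + y^4
Gamma^k_ij = (1/2) g^{kl} (d_i g_jl + d_j g_il - d_l g_ij), with g^inv = (1/(EG-F^2)) [[G, -F], [-F, E]]
first partials: E_x = 0, E_y = -1 + 2*y, F_x = 0, F_y = -2 - 3*y - 3*y^2, G_x = 0, G_y = 16*y + 12*y^2 + 4*y^3
D = EG - F^2 = 11/16 - (1/4)*y + (73/4)*y^2 - 3*y^3 + (1/2)*y^4
expanded: Gamma^x_xx = (G E_x - 2F F_x + F E_y)/(2D), Gamma^x_xy = (G E_y - F G_x)/(2D), Gamma^x_yy = (2G F_y - G G_x - F G_y)/(2D), Gamma^y_xx = (2E F_x - E E_y - F E_x)/(2D), Gamma^y_xy = (E G_x - F E_y)/(2D), Gamma^y_yy = (E G_y - 2F F_y + F G_x)/(2D); substitute and cancel common factors

Answer: Gamma_xxx = (-16*y^4 - 16*y^3 - 20*y^2 + 16*y)/(8*y^4 - 48*y^3 + 292*y^2 - 4*y + 11), Gamma_xxy = (16*y^5 + 56*y^4 + 96*y^3 - 64*y^2 + 4*y - 2)/(8*y^4 - 48*y^3 + 292*y^2 - 4*y + 11), Gamma_xyy = (-16*y^6 - 96*y^5 - 272*y^4 - 128*y^3 - 12*y^2 - 12*y - 8)/(8*y^4 - 48*y^3 + 292*y^2 - 4*y + 11), Gamma_yxx = (-16*y^3 + 24*y^2 - 52*y + 22)/(8*y^4 - 48*y^3 + 292*y^2 - 4*y + 11), Gamma_yxy = (16*y^4 + 16*y^3 + 20*y^2 - 16*y)/(8*y^4 - 48*y^3 + 292*y^2 - 4*y + 11), Gamma_yyy = (-16*y^5 - 56*y^4 - 80*y^3 - 8*y^2 + 288*y)/(8*y^4 - 48*y^3 + 292*y^2 - 4*y + 11)


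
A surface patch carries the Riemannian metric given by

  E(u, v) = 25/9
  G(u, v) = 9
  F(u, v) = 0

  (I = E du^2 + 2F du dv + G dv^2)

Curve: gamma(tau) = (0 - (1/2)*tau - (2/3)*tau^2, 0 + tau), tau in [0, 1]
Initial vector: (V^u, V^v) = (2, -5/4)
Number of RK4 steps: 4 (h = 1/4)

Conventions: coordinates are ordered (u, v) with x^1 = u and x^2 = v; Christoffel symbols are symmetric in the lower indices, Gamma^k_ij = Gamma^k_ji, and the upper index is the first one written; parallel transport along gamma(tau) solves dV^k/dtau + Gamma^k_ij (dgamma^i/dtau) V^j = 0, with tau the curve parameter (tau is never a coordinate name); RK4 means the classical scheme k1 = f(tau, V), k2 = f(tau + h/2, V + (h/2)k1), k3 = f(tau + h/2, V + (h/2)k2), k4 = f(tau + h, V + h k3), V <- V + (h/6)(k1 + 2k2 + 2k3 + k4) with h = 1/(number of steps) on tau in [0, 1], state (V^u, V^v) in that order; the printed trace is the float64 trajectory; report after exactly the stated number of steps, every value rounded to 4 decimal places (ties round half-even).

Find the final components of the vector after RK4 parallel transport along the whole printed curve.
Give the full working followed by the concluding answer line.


gamma'(tau) = (-1/2 - (4/3)*tau, 1); f(tau, V)^k = -Gamma^k_ij(gamma(tau)) gamma'^i(tau) V^j; h = 1/4; intermediate values shown to 6 dp
curve data and Christoffel symbols at the stage parameters:
  tau = 0.000000: gamma = (0.000000, 0.000000), gamma' = (-0.500000, 1.000000); Gamma_uuu = 0.000000, Gamma_uuv = 0.000000, Gamma_uvv = 0.000000, Gamma_vuu = 0.000000, Gamma_vuv = 0.000000, Gamma_vvv = 0.000000
  tau = 0.125000: gamma = (-0.072917, 0.125000), gamma' = (-0.666667, 1.000000); Gamma_uuu = 0.000000, Gamma_uuv = 0.000000, Gamma_uvv = 0.000000, Gamma_vuu = 0.000000, Gamma_vuv = 0.000000, Gamma_vvv = 0.000000
  tau = 0.250000: gamma = (-0.166667, 0.250000), gamma' = (-0.833333, 1.000000); Gamma_uuu = 0.000000, Gamma_uuv = 0.000000, Gamma_uvv = 0.000000, Gamma_vuu = 0.000000, Gamma_vuv = 0.000000, Gamma_vvv = 0.000000
  tau = 0.375000: gamma = (-0.281250, 0.375000), gamma' = (-1.000000, 1.000000); Gamma_uuu = 0.000000, Gamma_uuv = 0.000000, Gamma_uvv = 0.000000, Gamma_vuu = 0.000000, Gamma_vuv = 0.000000, Gamma_vvv = 0.000000
  tau = 0.500000: gamma = (-0.416667, 0.500000), gamma' = (-1.166667, 1.000000); Gamma_uuu = 0.000000, Gamma_uuv = 0.000000, Gamma_uvv = 0.000000, Gamma_vuu = 0.000000, Gamma_vuv = 0.000000, Gamma_vvv = 0.000000
  tau = 0.625000: gamma = (-0.572917, 0.625000), gamma' = (-1.333333, 1.000000); Gamma_uuu = 0.000000, Gamma_uuv = 0.000000, Gamma_uvv = 0.000000, Gamma_vuu = 0.000000, Gamma_vuv = 0.000000, Gamma_vvv = 0.000000
  tau = 0.750000: gamma = (-0.750000, 0.750000), gamma' = (-1.500000, 1.000000); Gamma_uuu = 0.000000, Gamma_uuv = 0.000000, Gamma_uvv = 0.000000, Gamma_vuu = 0.000000, Gamma_vuv = 0.000000, Gamma_vvv = 0.000000
  tau = 0.875000: gamma = (-0.947917, 0.875000), gamma' = (-1.666667, 1.000000); Gamma_uuu = 0.000000, Gamma_uuv = 0.000000, Gamma_uvv = 0.000000, Gamma_vuu = 0.000000, Gamma_vuv = 0.000000, Gamma_vvv = 0.000000
  tau = 1.000000: gamma = (-1.166667, 1.000000), gamma' = (-1.833333, 1.000000); Gamma_uuu = 0.000000, Gamma_uuv = 0.000000, Gamma_uvv = 0.000000, Gamma_vuu = 0.000000, Gamma_vuv = 0.000000, Gamma_vvv = 0.000000
step 0: V^u = 2.0000, V^v = -1.2500
step 1: k1 = (0.000000, 0.000000), k2 = (0.000000, 0.000000), k3 = (0.000000, 0.000000), k4 = (0.000000, 0.000000); V <- V + (h/6)(k1 + 2k2 + 2k3 + k4): V^u = 2.0000, V^v = -1.2500
step 2: k1 = (0.000000, 0.000000), k2 = (0.000000, 0.000000), k3 = (0.000000, 0.000000), k4 = (0.000000, 0.000000); V <- V + (h/6)(k1 + 2k2 + 2k3 + k4): V^u = 2.0000, V^v = -1.2500
step 3: k1 = (0.000000, 0.000000), k2 = (0.000000, 0.000000), k3 = (0.000000, 0.000000), k4 = (0.000000, 0.000000); V <- V + (h/6)(k1 + 2k2 + 2k3 + k4): V^u = 2.0000, V^v = -1.2500
step 4: k1 = (0.000000, 0.000000), k2 = (0.000000, 0.000000), k3 = (0.000000, 0.000000), k4 = (0.000000, 0.000000); V <- V + (h/6)(k1 + 2k2 + 2k3 + k4): V^u = 2.0000, V^v = -1.2500

Answer: V^u = 2.0000, V^v = -1.2500


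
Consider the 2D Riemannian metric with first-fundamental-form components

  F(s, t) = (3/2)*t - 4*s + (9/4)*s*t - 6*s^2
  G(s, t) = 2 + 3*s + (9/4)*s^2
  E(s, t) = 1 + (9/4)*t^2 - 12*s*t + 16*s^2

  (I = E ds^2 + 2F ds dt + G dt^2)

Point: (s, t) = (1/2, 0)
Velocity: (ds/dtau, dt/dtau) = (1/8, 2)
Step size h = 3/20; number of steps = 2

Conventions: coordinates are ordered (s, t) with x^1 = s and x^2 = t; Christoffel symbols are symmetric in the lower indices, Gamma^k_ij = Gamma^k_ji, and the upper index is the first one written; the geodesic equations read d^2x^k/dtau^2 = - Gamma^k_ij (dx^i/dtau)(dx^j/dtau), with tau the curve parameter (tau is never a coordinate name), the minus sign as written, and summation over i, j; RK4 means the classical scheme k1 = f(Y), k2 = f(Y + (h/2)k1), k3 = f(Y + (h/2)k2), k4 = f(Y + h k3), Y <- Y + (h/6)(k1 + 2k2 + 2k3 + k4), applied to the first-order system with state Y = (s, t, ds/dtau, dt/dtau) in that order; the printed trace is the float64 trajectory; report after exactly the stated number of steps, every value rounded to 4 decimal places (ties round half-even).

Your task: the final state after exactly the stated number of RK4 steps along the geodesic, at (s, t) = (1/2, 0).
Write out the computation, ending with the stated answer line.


f(Y) = (ds/dtau, dt/dtau, -Gamma^s_ij Y'^i Y'^j, -Gamma^t_ij Y'^i Y'^j) with the Gammas evaluated at the stage position; h = 0.150000; intermediate values shown to 6 dp
step 0: s = 0.5000, t = 0.0000, ds/dtau = 0.1250, dt/dtau = 2.0000
step 1:
  k1: at (s, t) = (0.500000, 0.000000), (ds/dtau, dt/dtau) = (0.125000, 2.000000); Gamma_sss = 0.992248, Gamma_sst = -0.372093, Gamma_stt = 0.000000, Gamma_tss = -0.868217, Gamma_tst = 0.325581, Gamma_ttt = 0.000000; k1 = (0.125000, 2.000000, 0.170543, -0.149225)
  k2: at (s, t) = (0.509375, 0.150000), (ds/dtau, dt/dtau) = (0.137791, 1.988808); Gamma_sss = 0.980117, Gamma_sst = -0.367544, Gamma_stt = 0.000000, Gamma_tss = -0.953925, Gamma_tst = 0.357722, Gamma_ttt = 0.000000; k2 = (0.137791, 1.988808, 0.182834, -0.177948)
  k3: at (s, t) = (0.510334, 0.149161), (ds/dtau, dt/dtau) = (0.138713, 1.986654); Gamma_sss = 0.979750, Gamma_sst = -0.367406, Gamma_stt = 0.000000, Gamma_tss = -0.951669, Gamma_tst = 0.356876, Gamma_ttt = 0.000000; k3 = (0.138713, 1.986654, 0.183644, -0.178380)
  k4: at (s, t) = (0.520807, 0.297998), (ds/dtau, dt/dtau) = (0.152547, 1.973243); Gamma_sss = 0.955469, Gamma_sst = -0.358301, Gamma_stt = 0.000000, Gamma_tss = -1.040129, Gamma_tst = 0.390048, Gamma_ttt = 0.000000; k4 = (0.152547, 1.973243, 0.193471, -0.210614)
  Y <- Y + (h/6)(k1 + 2k2 + 2k3 + k4): s = 0.5208, t = 0.2981, ds/dtau = 0.1524, dt/dtau = 1.9732
step 2:
  k1: at (s, t) = (0.520764, 0.298104), (ds/dtau, dt/dtau) = (0.152424, 1.973188); Gamma_sss = 0.955458, Gamma_sst = -0.358297, Gamma_stt = 0.000000, Gamma_tss = -1.040291, Gamma_tst = 0.390109, Gamma_ttt = 0.000000; k1 = (0.152424, 1.973188, 0.193326, -0.210490)
  k2: at (s, t) = (0.532196, 0.446093), (ds/dtau, dt/dtau) = (0.166924, 1.957401); Gamma_sss = 0.917377, Gamma_sst = -0.344016, Gamma_stt = 0.000000, Gamma_tss = -1.130217, Gamma_tst = 0.423832, Gamma_ttt = 0.000000; k2 = (0.166924, 1.957401, 0.199244, -0.245471)
  k3: at (s, t) = (0.533283, 0.444909), (ds/dtau, dt/dtau) = (0.167368, 1.954777); Gamma_sss = 0.917797, Gamma_sst = -0.344174, Gamma_stt = 0.000000, Gamma_tss = -1.127030, Gamma_tst = 0.422636, Gamma_ttt = 0.000000; k3 = (0.167368, 1.954777, 0.199495, -0.244974)
  k4: at (s, t) = (0.545869, 0.591321), (ds/dtau, dt/dtau) = (0.182348, 1.936441); Gamma_sss = 0.865925, Gamma_sst = -0.324722, Gamma_stt = 0.000000, Gamma_tss = -1.214774, Gamma_tst = 0.455540, Gamma_ttt = 0.000000; k4 = (0.182348, 1.936441, 0.200530, -0.281317)
  Y <- Y + (h/6)(k1 + 2k2 + 2k3 + k4): s = 0.5458, t = 0.5915, ds/dtau = 0.1822, dt/dtau = 1.9364

Answer: s = 0.5458, t = 0.5915, ds/dtau = 0.1822, dt/dtau = 1.9364


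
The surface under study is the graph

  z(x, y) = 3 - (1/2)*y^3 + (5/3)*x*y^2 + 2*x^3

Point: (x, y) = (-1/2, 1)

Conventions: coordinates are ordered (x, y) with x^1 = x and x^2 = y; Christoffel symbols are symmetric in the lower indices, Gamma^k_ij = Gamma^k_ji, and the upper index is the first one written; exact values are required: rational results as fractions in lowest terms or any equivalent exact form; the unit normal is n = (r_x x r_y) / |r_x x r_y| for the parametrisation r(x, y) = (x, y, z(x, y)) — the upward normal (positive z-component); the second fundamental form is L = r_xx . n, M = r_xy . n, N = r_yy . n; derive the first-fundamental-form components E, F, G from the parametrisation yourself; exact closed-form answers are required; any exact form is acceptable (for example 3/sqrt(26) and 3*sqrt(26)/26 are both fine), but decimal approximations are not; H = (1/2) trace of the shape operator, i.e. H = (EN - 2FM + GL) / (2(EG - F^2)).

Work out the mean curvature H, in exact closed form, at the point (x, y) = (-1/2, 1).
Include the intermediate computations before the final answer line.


z_x = 19/6, z_y = -19/6, z_xx = -6, z_xy = 10/3, z_yy = -14/3
E = 397/36, F = -361/36, G = 397/36; answer radicand W^2 = 379/18
unnormalised second-form numerators: l = -6, m = 10/3, n = -14/3; L = l/sqrt(379/18), and similarly M = m/sqrt(W^2), N = n/sqrt(W^2)
H = (E*n - 2*F*m + G*l) / (2*(EG - F^2)*sqrt(W^2)); E*n - 2*F*m + G*l = -457/9, EG - F^2 = 379/18, so H = (-457/379)/sqrt(379/18)

Answer: H = -1371*sqrt(758)/143641


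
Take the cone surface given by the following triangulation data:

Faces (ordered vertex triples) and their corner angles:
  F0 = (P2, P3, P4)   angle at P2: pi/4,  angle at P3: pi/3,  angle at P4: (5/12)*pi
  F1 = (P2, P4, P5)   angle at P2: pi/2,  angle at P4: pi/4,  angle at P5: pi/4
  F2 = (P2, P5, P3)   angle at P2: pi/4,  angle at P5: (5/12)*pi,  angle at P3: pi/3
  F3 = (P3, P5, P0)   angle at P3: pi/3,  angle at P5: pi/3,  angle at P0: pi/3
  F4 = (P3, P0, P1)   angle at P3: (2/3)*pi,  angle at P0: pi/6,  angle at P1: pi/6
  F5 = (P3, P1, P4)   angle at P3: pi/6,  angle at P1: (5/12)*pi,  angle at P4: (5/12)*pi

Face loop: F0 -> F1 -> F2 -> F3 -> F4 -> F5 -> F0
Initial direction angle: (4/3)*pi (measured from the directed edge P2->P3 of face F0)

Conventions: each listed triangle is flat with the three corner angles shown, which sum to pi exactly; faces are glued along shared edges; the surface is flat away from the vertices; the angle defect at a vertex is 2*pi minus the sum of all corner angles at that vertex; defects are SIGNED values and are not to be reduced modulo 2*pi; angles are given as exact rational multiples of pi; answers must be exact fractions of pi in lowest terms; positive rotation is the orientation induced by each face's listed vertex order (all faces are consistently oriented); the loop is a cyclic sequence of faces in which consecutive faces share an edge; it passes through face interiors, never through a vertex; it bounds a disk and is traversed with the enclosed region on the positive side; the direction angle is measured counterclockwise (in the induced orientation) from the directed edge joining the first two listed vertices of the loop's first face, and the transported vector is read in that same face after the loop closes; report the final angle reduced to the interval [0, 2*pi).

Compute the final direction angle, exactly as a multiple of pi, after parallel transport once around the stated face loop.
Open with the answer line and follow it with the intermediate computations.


Answer: final direction angle = pi/2

enclosed vertex P2: corner angles sum to pi, defect = 2*pi - pi = pi
enclosed vertex P3: corner angles sum to (11/6)*pi, defect = 2*pi - (11/6)*pi = pi/6
transport around the loop rotates by the sum of enclosed defects; add to the initial angle mod 2*pi
final angle = (4/3)*pi + (7/6)*pi = pi/2 (mod 2*pi)


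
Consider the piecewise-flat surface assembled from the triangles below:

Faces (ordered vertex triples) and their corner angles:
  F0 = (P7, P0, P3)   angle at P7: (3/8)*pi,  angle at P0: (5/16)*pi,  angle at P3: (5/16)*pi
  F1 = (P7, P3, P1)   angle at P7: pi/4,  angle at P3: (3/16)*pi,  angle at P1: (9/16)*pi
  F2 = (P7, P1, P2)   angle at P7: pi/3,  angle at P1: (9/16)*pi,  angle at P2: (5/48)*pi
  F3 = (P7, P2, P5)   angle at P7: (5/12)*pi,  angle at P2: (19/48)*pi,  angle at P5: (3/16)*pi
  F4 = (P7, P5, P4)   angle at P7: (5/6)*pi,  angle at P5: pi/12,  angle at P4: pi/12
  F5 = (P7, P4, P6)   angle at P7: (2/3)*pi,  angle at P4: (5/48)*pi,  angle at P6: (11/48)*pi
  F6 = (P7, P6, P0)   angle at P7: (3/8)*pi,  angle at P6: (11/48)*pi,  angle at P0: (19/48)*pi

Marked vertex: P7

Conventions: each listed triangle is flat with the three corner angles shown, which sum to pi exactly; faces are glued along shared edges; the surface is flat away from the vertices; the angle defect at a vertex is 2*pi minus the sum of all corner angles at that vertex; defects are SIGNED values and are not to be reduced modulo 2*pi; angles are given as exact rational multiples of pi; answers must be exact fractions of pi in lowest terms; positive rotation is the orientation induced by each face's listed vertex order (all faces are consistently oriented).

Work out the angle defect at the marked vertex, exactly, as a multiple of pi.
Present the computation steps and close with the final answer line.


Sum of corner angles at P7: (13/4)*pi
defect = 2*pi - (13/4)*pi

Answer: defect(P7) = (-5/4)*pi


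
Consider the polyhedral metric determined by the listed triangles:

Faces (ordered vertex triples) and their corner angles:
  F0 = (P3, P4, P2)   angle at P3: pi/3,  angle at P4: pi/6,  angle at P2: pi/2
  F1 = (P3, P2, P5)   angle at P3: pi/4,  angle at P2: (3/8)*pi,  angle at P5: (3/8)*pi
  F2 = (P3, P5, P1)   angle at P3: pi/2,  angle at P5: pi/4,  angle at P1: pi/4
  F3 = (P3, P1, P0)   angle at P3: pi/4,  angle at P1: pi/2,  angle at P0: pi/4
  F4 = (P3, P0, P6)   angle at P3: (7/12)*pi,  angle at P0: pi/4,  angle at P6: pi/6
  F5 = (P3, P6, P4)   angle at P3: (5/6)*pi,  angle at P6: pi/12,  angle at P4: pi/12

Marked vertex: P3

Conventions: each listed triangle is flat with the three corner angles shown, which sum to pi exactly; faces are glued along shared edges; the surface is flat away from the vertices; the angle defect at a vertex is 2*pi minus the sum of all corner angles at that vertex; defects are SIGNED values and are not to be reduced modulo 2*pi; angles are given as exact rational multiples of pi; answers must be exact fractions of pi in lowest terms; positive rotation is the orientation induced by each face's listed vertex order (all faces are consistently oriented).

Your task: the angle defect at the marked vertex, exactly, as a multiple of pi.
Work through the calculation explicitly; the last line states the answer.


Sum of corner angles at P3: (11/4)*pi
defect = 2*pi - (11/4)*pi

Answer: defect(P3) = (-3/4)*pi


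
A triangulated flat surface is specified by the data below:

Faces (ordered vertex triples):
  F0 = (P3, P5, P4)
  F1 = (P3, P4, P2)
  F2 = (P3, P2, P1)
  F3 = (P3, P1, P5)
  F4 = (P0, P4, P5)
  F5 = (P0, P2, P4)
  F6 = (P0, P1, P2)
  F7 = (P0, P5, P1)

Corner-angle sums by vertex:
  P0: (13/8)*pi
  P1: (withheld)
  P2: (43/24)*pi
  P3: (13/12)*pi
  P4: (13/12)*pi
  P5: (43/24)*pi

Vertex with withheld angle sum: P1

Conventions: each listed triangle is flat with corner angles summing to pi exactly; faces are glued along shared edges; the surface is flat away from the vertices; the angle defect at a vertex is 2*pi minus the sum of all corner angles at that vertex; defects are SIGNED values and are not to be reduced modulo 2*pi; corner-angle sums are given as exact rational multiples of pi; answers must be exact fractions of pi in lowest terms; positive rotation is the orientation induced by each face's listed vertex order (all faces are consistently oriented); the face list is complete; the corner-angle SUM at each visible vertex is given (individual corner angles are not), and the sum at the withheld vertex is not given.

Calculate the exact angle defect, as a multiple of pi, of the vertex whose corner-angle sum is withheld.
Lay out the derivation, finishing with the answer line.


V = 6, E = 12, F = 8; chi = V - E + F = 2
Gauss-Bonnet: total defect = 2*pi*chi = 4*pi; visible defects sum to (21/8)*pi

Answer: defect(P1) = (11/8)*pi


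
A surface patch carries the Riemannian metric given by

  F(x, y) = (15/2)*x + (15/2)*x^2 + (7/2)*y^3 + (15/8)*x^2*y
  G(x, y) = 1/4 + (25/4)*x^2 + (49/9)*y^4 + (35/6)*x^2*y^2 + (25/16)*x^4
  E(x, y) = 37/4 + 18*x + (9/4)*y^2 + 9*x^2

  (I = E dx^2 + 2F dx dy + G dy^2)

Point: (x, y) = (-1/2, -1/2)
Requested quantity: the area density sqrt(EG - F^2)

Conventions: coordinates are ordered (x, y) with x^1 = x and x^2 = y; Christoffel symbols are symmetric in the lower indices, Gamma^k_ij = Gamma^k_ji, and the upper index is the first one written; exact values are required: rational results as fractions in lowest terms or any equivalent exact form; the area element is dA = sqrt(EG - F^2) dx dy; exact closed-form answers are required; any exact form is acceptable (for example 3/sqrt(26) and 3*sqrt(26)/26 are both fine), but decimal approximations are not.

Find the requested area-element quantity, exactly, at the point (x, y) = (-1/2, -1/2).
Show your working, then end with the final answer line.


E = 49/16, F = -163/64, G = 6025/2304; EG - F^2 = 7013/4608

Answer: sqrt(EG - F^2) = sqrt(14026)/96


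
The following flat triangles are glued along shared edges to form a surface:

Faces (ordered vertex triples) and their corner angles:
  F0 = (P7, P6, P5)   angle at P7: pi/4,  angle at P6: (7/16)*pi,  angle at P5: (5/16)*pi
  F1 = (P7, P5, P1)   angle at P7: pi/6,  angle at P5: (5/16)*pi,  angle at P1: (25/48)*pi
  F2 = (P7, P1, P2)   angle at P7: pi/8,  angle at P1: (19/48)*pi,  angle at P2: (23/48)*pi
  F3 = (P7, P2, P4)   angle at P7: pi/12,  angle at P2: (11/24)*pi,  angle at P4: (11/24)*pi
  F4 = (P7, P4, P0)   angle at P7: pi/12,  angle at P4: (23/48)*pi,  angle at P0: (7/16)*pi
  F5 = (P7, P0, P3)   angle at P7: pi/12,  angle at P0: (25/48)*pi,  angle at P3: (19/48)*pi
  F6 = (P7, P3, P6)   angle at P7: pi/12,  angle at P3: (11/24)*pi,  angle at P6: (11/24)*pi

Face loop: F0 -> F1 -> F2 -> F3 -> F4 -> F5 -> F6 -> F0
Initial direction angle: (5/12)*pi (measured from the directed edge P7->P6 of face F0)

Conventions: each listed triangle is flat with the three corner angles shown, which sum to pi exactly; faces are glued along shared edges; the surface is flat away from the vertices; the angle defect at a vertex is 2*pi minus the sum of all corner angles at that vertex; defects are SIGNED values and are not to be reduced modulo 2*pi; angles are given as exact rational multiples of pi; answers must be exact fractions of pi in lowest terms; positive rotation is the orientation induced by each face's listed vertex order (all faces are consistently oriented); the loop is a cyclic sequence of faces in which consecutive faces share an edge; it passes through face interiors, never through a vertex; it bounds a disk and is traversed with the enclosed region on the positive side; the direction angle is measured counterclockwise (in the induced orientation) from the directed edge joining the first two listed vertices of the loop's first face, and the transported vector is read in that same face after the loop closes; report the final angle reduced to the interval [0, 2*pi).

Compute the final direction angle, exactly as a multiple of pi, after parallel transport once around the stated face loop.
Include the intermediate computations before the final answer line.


enclosed vertex P7: corner angles sum to (7/8)*pi, defect = 2*pi - (7/8)*pi = (9/8)*pi
summing the enclosed defects onto the initial angle, mod 2*pi in the induced orientation:
final angle = (5/12)*pi + (9/8)*pi = (37/24)*pi (mod 2*pi)

Answer: final direction angle = (37/24)*pi


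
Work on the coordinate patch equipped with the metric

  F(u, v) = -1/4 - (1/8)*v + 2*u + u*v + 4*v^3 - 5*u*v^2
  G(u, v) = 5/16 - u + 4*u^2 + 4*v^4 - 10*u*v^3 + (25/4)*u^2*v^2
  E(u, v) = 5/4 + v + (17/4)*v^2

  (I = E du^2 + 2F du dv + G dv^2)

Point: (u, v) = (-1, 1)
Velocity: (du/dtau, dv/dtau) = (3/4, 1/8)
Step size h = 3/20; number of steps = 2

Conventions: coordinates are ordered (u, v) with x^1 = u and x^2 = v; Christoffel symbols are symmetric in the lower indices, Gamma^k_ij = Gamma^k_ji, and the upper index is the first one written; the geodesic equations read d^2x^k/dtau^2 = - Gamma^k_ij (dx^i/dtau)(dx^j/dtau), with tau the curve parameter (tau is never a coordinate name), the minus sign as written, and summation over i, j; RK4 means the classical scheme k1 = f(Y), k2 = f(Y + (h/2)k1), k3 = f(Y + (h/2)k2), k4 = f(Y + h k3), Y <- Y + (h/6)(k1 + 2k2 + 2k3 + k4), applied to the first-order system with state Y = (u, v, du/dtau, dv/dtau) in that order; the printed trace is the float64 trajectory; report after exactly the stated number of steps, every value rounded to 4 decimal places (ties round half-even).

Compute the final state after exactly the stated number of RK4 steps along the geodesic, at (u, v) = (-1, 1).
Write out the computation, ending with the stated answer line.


f(Y) = (du/dtau, dv/dtau, -Gamma^u_ij Y'^i Y'^j, -Gamma^v_ij Y'^i Y'^j) with the Gammas evaluated at the stage position; h = 0.150000; intermediate values shown to 6 dp
step 0: u = -1.0000, v = 1.0000, du/dtau = 0.7500, dv/dtau = 0.1250
step 1:
  k1: at (u, v) = (-1.000000, 1.000000), (du/dtau, dv/dtau) = (0.750000, 0.125000); Gamma_uuu = 0.282263, Gamma_uuv = 1.561273, Gamma_uvv = 5.736845, Gamma_vuu = -0.326170, Gamma_vuv = -0.959693, Gamma_vvv = -0.118132; k1 = (0.750000, 0.125000, -0.541150, 0.365259)
  k2: at (u, v) = (-0.943750, 1.009375), (du/dtau, dv/dtau) = (0.709414, 0.152394); Gamma_uuu = 0.306658, Gamma_uuv = 1.600008, Gamma_uvv = 5.613497, Gamma_vuu = -0.354203, Gamma_vuv = -1.008480, Gamma_vvv = -0.154252; k2 = (0.709414, 0.152394, -0.630655, 0.399896)
  k3: at (u, v) = (-0.946794, 1.011430), (du/dtau, dv/dtau) = (0.702701, 0.154992); Gamma_uuu = 0.307373, Gamma_uuv = 1.602988, Gamma_uvv = 5.630716, Gamma_vuu = -0.353059, Gamma_vuv = -1.007280, Gamma_vvv = -0.159864; k3 = (0.702701, 0.154992, -0.636214, 0.397589)
  k4: at (u, v) = (-0.894595, 1.023249), (du/dtau, dv/dtau) = (0.654568, 0.184638); Gamma_uuu = 0.334861, Gamma_uuv = 1.647663, Gamma_uvv = 5.531675, Gamma_vuu = -0.382462, Gamma_vuv = -1.058149, Gamma_vvv = -0.204207; k4 = (0.654568, 0.184638, -0.730324, 0.426603)
  Y <- Y + (h/6)(k1 + 2k2 + 2k3 + k4): u = -0.8943, v = 1.0231, du/dtau = 0.6549, dv/dtau = 0.1847
step 2:
  k1: at (u, v) = (-0.894280, 1.023110), (du/dtau, dv/dtau) = (0.654870, 0.184671); Gamma_uuu = 0.334856, Gamma_uuv = 1.647509, Gamma_uvv = 5.530183, Gamma_vuu = -0.382611, Gamma_vuv = -1.058338, Gamma_vvv = -0.203849; k1 = (0.654870, 0.184671, -0.730686, 0.427017)
  k2: at (u, v) = (-0.845165, 1.036961), (du/dtau, dv/dtau) = (0.600068, 0.216697); Gamma_uuu = 0.365565, Gamma_uuv = 1.697883, Gamma_uvv = 5.451575, Gamma_vuu = -0.413793, Gamma_vuv = -1.111831, Gamma_vvv = -0.255538; k2 = (0.600068, 0.216697, -0.829188, 0.450148)
  k3: at (u, v) = (-0.849275, 1.039363), (du/dtau, dv/dtau) = (0.592681, 0.218432); Gamma_uuu = 0.366019, Gamma_uuv = 1.701051, Gamma_uvv = 5.473929, Gamma_vuu = -0.411688, Gamma_vuv = -1.109457, Gamma_vvv = -0.261934; k3 = (0.592681, 0.218432, -0.830184, 0.444373)
  k4: at (u, v) = (-0.805378, 1.055875), (du/dtau, dv/dtau) = (0.530342, 0.251327); Gamma_uuu = 0.399484, Gamma_uuv = 1.757515, Gamma_uvv = 5.425896, Gamma_vuu = -0.442800, Gamma_vuv = -1.163273, Gamma_vvv = -0.322486; k4 = (0.530342, 0.251327, -0.923603, 0.455016)
  Y <- Y + (h/6)(k1 + 2k2 + 2k3 + k4): u = -0.8050, v = 1.0558, du/dtau = 0.5305, dv/dtau = 0.2514

Answer: u = -0.8050, v = 1.0558, du/dtau = 0.5305, dv/dtau = 0.2514


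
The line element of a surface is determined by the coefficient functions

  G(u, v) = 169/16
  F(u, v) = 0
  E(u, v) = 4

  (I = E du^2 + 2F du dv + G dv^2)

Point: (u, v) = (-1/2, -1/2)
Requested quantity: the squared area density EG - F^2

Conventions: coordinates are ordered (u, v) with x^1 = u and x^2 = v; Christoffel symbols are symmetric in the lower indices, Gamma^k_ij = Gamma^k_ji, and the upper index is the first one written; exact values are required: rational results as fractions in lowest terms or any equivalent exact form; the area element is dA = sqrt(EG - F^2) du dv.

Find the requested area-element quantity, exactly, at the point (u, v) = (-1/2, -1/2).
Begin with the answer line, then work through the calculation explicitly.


Answer: EG - F^2 = 169/4

E = 4, F = 0, G = 169/16; EG - F^2 = 169/4


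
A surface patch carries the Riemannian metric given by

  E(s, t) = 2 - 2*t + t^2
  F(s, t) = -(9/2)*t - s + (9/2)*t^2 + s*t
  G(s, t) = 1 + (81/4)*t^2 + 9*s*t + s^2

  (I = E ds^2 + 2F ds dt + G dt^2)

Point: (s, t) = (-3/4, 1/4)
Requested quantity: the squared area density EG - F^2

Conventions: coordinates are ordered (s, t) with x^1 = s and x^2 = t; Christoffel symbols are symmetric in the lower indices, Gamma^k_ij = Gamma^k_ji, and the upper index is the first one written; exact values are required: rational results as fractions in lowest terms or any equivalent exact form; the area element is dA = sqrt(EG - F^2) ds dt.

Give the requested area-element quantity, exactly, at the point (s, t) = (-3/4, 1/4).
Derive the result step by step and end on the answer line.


E = 25/16, F = -9/32, G = 73/64; EG - F^2 = 109/64

Answer: EG - F^2 = 109/64


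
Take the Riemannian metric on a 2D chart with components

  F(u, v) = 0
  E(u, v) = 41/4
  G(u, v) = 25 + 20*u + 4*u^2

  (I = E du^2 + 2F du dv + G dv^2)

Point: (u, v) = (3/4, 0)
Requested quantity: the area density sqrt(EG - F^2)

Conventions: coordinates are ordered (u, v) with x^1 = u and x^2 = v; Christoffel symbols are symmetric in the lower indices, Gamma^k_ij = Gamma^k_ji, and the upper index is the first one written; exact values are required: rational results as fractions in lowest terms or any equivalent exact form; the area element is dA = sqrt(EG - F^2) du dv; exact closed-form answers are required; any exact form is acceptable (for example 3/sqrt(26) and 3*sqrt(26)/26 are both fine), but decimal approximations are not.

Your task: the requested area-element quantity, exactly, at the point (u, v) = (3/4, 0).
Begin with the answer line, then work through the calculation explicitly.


Answer: sqrt(EG - F^2) = 13*sqrt(41)/4

E = 41/4, F = 0, G = 169/4; EG - F^2 = 6929/16


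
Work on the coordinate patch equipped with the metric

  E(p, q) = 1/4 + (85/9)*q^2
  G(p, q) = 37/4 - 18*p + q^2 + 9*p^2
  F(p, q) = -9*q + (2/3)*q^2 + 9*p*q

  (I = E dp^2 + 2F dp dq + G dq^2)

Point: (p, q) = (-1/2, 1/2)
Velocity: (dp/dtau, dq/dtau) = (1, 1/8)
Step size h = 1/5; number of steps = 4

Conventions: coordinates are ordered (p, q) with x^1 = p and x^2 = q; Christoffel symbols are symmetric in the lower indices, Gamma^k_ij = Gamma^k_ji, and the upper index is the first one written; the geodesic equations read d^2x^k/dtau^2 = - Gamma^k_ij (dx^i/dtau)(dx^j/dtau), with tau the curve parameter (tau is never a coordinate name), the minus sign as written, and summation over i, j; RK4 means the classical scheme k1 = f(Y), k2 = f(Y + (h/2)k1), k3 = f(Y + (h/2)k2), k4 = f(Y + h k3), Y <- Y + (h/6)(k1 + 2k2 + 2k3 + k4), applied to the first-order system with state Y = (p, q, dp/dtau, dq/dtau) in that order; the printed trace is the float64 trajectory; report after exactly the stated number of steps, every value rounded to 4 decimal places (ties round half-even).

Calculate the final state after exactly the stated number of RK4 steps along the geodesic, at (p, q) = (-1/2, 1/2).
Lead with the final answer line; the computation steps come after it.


Answer: p = 0.2358, q = 0.6596, dp/dtau = 0.7921, dq/dtau = 0.2883

f(Y) = (dp/dtau, dq/dtau, -Gamma^p_ij Y'^i Y'^j, -Gamma^q_ij Y'^i Y'^j) with the Gammas evaluated at the stage position; h = 0.200000; intermediate values shown to 6 dp
step 0: p = -0.5000, q = 0.5000, dp/dtau = 1.0000, dq/dtau = 0.1250
step 1:
  k1: at (p, q) = (-0.500000, 0.500000), (dp/dtau, dq/dtau) = (1.000000, 0.125000); Gamma_ppp = -0.134956, Gamma_ppq = 0.840487, Gamma_pqq = 1.579757, Gamma_qpp = -0.053527, Gamma_qpq = -0.383942, Gamma_qqq = 0.525304; k1 = (1.000000, 0.125000, -0.099849, 0.141305)
  k2: at (p, q) = (-0.400000, 0.512500), (dp/dtau, dq/dtau) = (0.990015, 0.139130); Gamma_ppp = -0.141683, Gamma_ppq = 0.861959, Gamma_pqq = 1.546948, Gamma_qpp = -0.061583, Gamma_qpq = -0.395801, Gamma_qqq = 0.563611; k2 = (0.990015, 0.139130, -0.128531, 0.158485)
  k3: at (p, q) = (-0.400998, 0.513913), (dp/dtau, dq/dtau) = (0.987147, 0.140849); Gamma_ppp = -0.141834, Gamma_ppq = 0.861953, Gamma_pqq = 1.546202, Gamma_qpp = -0.061746, Gamma_qpq = -0.394700, Gamma_qqq = 0.564430; k3 = (0.987147, 0.140849, -0.132152, 0.158729)
  k4: at (p, q) = (-0.302571, 0.528170), (dp/dtau, dq/dtau) = (0.973570, 0.156746); Gamma_ppp = -0.148322, Gamma_ppq = 0.884088, Gamma_pqq = 1.504268, Gamma_qpp = -0.071240, Gamma_qpq = -0.405936, Gamma_qqq = 0.605256; k4 = (0.973570, 0.156746, -0.166203, 0.176548)
  Y <- Y + (h/6)(k1 + 2k2 + 2k3 + k4): p = -0.3024, q = 0.5281, dp/dtau = 0.9738, dq/dtau = 0.1567
step 2:
  k1: at (p, q) = (-0.302404, 0.528057), (dp/dtau, dq/dtau) = (0.973753, 0.156743); Gamma_ppp = -0.148317, Gamma_ppq = 0.884123, Gamma_pqq = 1.504319, Gamma_qpp = -0.071234, Gamma_qpq = -0.406045, Gamma_qqq = 0.605229; k1 = (0.973753, 0.156743, -0.166210, 0.176623)
  k2: at (p, q) = (-0.205028, 0.543731), (dp/dtau, dq/dtau) = (0.957132, 0.174405); Gamma_ppp = -0.154244, Gamma_ppq = 0.906801, Gamma_pqq = 1.452327, Gamma_qpp = -0.082326, Gamma_qpq = -0.416958, Gamma_qqq = 0.647965; k2 = (0.957132, 0.174405, -0.205614, 0.194914)
  k3: at (p, q) = (-0.206690, 0.545497), (dp/dtau, dq/dtau) = (0.953191, 0.176234); Gamma_ppp = -0.154308, Gamma_ppq = 0.906228, Gamma_pqq = 1.450970, Gamma_qpp = -0.082475, Gamma_qpq = -0.415404, Gamma_qqq = 0.648491; k3 = (0.953191, 0.176234, -0.209330, 0.194356)
  k4: at (p, q) = (-0.111765, 0.563304), (dp/dtau, dq/dtau) = (0.931887, 0.195614); Gamma_ppp = -0.159187, Gamma_ppq = 0.928281, Gamma_pqq = 1.387410, Gamma_qpp = -0.095276, Gamma_qpq = -0.425107, Gamma_qqq = 0.691933; k4 = (0.931887, 0.195614, -0.253281, 0.211248)
  Y <- Y + (h/6)(k1 + 2k2 + 2k3 + k4): p = -0.1115, q = 0.5632, dp/dtau = 0.9321, dq/dtau = 0.1956
step 3:
  k1: at (p, q) = (-0.111527, 0.563178), (dp/dtau, dq/dtau) = (0.932107, 0.195623); Gamma_ppp = -0.159191, Gamma_ppq = 0.928373, Gamma_pqq = 1.387463, Gamma_qpp = -0.095281, Gamma_qpq = -0.425247, Gamma_qqq = 0.691956; k1 = (0.932107, 0.195623, -0.253349, 0.211382)
  k2: at (p, q) = (-0.018317, 0.582740), (dp/dtau, dq/dtau) = (0.906772, 0.216761); Gamma_ppp = -0.162587, Gamma_ppq = 0.949658, Gamma_pqq = 1.312120, Gamma_qpp = -0.109906, Gamma_qpq = -0.434171, Gamma_qqq = 0.735047; k2 = (0.906772, 0.216761, -0.301282, 0.226507)
  k3: at (p, q) = (-0.020850, 0.584854), (dp/dtau, dq/dtau) = (0.901979, 0.218274); Gamma_ppp = -0.162512, Gamma_ppq = 0.948164, Gamma_pqq = 1.310445, Gamma_qpp = -0.109928, Gamma_qpq = -0.432138, Gamma_qqq = 0.734873; k3 = (0.901979, 0.218274, -0.303566, 0.224579)
  k4: at (p, q) = (0.068868, 0.606833), (dp/dtau, dq/dtau) = (0.871394, 0.240539); Gamma_ppp = -0.163797, Gamma_ppq = 0.966860, Gamma_pqq = 1.223553, Gamma_qpp = -0.126163, Gamma_qpq = -0.439446, Gamma_qqq = 0.775257; k4 = (0.871394, 0.240539, -0.351734, 0.235163)
  Y <- Y + (h/6)(k1 + 2k2 + 2k3 + k4): p = 0.0692, q = 0.6067, dp/dtau = 0.8716, dq/dtau = 0.2406
step 4:
  k1: at (p, q) = (0.069173, 0.606719), (dp/dtau, dq/dtau) = (0.871614, 0.240580); Gamma_ppp = -0.163806, Gamma_ppq = 0.967012, Gamma_pqq = 1.223533, Gamma_qpp = -0.126192, Gamma_qpq = -0.439596, Gamma_qqq = 0.775348; k1 = (0.871614, 0.240580, -0.351923, 0.235354)
  k2: at (p, q) = (0.156334, 0.630777), (dp/dtau, dq/dtau) = (0.836422, 0.264116); Gamma_ppp = -0.162581, Gamma_ppq = 0.983113, Gamma_pqq = 1.126259, Gamma_qpp = -0.144021, Gamma_qpq = -0.445880, Gamma_qqq = 0.811791; k2 = (0.836422, 0.264116, -0.399186, 0.241130)
  k3: at (p, q) = (0.152815, 0.633131), (dp/dtau, dq/dtau) = (0.831696, 0.264693); Gamma_ppp = -0.162406, Gamma_ppq = 0.980500, Gamma_pqq = 1.125100, Gamma_qpp = -0.143733, Gamma_qpq = -0.443496, Gamma_qqq = 0.810617; k3 = (0.831696, 0.264693, -0.398191, 0.237895)
  k4: at (p, q) = (0.235512, 0.659658), (dp/dtau, dq/dtau) = (0.791976, 0.288159); Gamma_ppp = -0.158303, Gamma_ppq = 0.992138, Gamma_pqq = 1.020728, Gamma_qpp = -0.162444, Gamma_qpq = -0.448298, Gamma_qqq = 0.840407; k4 = (0.791976, 0.288159, -0.438307, 0.236722)
  Y <- Y + (h/6)(k1 + 2k2 + 2k3 + k4): p = 0.2358, q = 0.6596, dp/dtau = 0.7921, dq/dtau = 0.2883
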